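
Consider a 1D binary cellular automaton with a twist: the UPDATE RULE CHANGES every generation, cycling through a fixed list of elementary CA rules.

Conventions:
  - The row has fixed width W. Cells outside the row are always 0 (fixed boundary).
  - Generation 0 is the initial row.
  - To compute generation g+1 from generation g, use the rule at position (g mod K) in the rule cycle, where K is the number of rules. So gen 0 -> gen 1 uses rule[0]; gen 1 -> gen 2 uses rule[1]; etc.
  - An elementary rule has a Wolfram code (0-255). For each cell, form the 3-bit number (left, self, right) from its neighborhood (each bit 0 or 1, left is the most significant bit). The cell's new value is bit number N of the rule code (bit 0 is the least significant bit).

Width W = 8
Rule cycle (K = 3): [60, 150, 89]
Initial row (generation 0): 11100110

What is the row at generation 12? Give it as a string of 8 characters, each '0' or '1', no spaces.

Gen 0: 11100110
Gen 1 (rule 60): 10010101
Gen 2 (rule 150): 11110101
Gen 3 (rule 89): 10010000
Gen 4 (rule 60): 11011000
Gen 5 (rule 150): 00000100
Gen 6 (rule 89): 11110011
Gen 7 (rule 60): 10001010
Gen 8 (rule 150): 11011011
Gen 9 (rule 89): 11011011
Gen 10 (rule 60): 10110110
Gen 11 (rule 150): 10000001
Gen 12 (rule 89): 01111100

Answer: 01111100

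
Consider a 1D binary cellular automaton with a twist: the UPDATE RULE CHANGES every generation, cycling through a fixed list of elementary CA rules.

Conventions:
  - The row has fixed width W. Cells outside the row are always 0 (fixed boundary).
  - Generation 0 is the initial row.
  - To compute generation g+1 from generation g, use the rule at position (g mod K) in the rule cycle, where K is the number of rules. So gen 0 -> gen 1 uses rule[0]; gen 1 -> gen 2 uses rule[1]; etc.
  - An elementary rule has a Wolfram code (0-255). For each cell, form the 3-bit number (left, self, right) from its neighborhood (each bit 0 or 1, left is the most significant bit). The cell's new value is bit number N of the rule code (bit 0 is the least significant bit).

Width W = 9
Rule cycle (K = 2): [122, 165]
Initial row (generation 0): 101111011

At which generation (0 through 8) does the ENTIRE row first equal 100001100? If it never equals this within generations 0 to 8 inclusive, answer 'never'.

Answer: never

Derivation:
Gen 0: 101111011
Gen 1 (rule 122): 011001111
Gen 2 (rule 165): 000000110
Gen 3 (rule 122): 000001111
Gen 4 (rule 165): 111100110
Gen 5 (rule 122): 100111111
Gen 6 (rule 165): 100011110
Gen 7 (rule 122): 010110011
Gen 8 (rule 165): 011000000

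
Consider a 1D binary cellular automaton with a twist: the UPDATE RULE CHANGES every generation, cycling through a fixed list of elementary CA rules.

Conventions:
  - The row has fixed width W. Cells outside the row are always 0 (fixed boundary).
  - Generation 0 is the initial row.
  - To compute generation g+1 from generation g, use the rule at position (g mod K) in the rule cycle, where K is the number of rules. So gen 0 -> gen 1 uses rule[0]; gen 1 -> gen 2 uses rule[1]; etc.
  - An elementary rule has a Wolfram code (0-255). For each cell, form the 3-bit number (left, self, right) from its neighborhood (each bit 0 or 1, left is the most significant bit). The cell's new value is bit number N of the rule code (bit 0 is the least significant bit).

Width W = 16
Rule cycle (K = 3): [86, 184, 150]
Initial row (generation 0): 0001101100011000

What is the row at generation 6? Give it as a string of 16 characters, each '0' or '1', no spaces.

Gen 0: 0001101100011000
Gen 1 (rule 86): 0010100110101100
Gen 2 (rule 184): 0001010101011010
Gen 3 (rule 150): 0011010101000011
Gen 4 (rule 86): 0101010101100101
Gen 5 (rule 184): 0010101011010010
Gen 6 (rule 150): 0110101000011111

Answer: 0110101000011111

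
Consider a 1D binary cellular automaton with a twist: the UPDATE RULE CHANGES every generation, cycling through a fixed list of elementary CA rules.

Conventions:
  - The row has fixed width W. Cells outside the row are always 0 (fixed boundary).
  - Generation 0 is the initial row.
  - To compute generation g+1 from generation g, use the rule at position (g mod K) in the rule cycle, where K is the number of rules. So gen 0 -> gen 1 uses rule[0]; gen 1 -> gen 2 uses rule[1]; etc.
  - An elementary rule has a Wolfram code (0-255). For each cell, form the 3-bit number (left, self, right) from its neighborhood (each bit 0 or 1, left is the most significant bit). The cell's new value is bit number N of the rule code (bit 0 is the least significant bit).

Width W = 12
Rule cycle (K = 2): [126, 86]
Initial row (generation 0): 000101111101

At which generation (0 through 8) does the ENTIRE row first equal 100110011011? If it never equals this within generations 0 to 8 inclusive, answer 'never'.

Answer: never

Derivation:
Gen 0: 000101111101
Gen 1 (rule 126): 001111000111
Gen 2 (rule 86): 010001101001
Gen 3 (rule 126): 111011111111
Gen 4 (rule 86): 001000000001
Gen 5 (rule 126): 011100000011
Gen 6 (rule 86): 100110000101
Gen 7 (rule 126): 111111001111
Gen 8 (rule 86): 000001110001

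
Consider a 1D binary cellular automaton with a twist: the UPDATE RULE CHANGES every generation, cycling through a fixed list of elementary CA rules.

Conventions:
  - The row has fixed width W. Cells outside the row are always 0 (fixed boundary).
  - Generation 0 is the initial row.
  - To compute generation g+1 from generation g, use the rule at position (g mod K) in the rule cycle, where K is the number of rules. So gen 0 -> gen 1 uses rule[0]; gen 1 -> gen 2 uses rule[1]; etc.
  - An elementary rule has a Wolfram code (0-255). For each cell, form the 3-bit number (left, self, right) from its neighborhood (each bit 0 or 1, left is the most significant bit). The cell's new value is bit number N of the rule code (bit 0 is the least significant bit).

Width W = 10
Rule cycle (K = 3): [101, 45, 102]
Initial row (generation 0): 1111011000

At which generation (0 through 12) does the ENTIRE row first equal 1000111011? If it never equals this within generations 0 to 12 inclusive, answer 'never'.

Answer: never

Derivation:
Gen 0: 1111011000
Gen 1 (rule 101): 0001101011
Gen 2 (rule 45): 1101011110
Gen 3 (rule 102): 0111100010
Gen 4 (rule 101): 0000101010
Gen 5 (rule 45): 1110111110
Gen 6 (rule 102): 0011000010
Gen 7 (rule 101): 1001011010
Gen 8 (rule 45): 1001110110
Gen 9 (rule 102): 1010011010
Gen 10 (rule 101): 1110001110
Gen 11 (rule 45): 1000101000
Gen 12 (rule 102): 1001111000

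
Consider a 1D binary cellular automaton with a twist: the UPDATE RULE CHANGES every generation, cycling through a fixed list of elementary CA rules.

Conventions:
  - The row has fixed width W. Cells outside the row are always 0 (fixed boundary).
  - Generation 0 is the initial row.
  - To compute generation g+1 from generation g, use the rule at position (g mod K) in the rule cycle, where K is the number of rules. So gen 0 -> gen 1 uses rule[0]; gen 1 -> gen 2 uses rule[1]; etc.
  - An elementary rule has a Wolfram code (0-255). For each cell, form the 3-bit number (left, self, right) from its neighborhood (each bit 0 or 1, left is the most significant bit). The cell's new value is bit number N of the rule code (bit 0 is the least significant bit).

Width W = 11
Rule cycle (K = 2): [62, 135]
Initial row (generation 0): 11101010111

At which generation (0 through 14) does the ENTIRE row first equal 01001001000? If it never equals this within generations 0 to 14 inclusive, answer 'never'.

Answer: never

Derivation:
Gen 0: 11101010111
Gen 1 (rule 62): 10011111100
Gen 2 (rule 135): 10101111001
Gen 3 (rule 62): 11111000111
Gen 4 (rule 135): 01110011010
Gen 5 (rule 62): 11001110111
Gen 6 (rule 135): 00010100010
Gen 7 (rule 62): 00111110111
Gen 8 (rule 135): 11011100010
Gen 9 (rule 62): 10110010111
Gen 10 (rule 135): 10000110010
Gen 11 (rule 62): 11001101111
Gen 12 (rule 135): 00010000110
Gen 13 (rule 62): 00111001101
Gen 14 (rule 135): 11010010001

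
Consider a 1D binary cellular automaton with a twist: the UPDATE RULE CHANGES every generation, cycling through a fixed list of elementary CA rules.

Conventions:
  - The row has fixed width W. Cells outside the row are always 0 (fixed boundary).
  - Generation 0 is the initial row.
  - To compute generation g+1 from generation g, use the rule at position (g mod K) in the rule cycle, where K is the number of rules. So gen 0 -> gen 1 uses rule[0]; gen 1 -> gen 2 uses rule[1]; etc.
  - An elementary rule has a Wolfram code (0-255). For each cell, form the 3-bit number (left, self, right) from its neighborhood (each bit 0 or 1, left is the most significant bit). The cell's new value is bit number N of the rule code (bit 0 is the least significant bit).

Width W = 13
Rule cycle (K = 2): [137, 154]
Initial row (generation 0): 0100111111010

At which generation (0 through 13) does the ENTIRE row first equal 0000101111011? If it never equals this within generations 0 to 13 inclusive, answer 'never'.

Gen 0: 0100111111010
Gen 1 (rule 137): 0000111110000
Gen 2 (rule 154): 0001111101000
Gen 3 (rule 137): 1101111000011
Gen 4 (rule 154): 1001110100110
Gen 5 (rule 137): 0001100000100
Gen 6 (rule 154): 0011010001010
Gen 7 (rule 137): 1010000100000
Gen 8 (rule 154): 0001001010000
Gen 9 (rule 137): 1100000000111
Gen 10 (rule 154): 1010000001110
Gen 11 (rule 137): 0000111101100
Gen 12 (rule 154): 0001111001010
Gen 13 (rule 137): 1101110000000

Answer: never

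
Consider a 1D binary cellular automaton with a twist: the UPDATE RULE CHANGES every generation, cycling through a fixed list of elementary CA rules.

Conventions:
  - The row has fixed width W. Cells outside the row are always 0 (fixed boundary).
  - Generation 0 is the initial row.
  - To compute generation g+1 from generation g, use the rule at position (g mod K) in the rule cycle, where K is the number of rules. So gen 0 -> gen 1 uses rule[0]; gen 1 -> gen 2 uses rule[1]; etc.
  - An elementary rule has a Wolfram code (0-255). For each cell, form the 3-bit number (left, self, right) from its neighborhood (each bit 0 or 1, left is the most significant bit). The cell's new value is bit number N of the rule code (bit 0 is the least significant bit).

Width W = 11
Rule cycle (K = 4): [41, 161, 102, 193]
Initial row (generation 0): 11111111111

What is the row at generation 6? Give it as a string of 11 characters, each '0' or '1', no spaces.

Answer: 00100111100

Derivation:
Gen 0: 11111111111
Gen 1 (rule 41): 10000000000
Gen 2 (rule 161): 00111111111
Gen 3 (rule 102): 01000000001
Gen 4 (rule 193): 00011111100
Gen 5 (rule 41): 11010000001
Gen 6 (rule 161): 00100111100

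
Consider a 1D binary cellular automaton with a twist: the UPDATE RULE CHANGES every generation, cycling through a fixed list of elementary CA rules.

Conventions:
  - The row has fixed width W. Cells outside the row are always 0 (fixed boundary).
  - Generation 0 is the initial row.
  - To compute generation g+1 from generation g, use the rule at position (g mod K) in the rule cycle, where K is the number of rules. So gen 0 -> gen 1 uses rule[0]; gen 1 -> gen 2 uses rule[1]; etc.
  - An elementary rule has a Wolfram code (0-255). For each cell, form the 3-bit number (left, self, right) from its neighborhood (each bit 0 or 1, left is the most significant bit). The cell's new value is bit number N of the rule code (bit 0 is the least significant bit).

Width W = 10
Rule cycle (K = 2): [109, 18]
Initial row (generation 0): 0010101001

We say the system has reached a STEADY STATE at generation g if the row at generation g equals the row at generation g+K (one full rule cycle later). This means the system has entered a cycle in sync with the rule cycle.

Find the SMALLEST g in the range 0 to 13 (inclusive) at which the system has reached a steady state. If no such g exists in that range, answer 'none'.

Answer: 6

Derivation:
Gen 0: 0010101001
Gen 1 (rule 109): 1011111001
Gen 2 (rule 18): 0000000110
Gen 3 (rule 109): 1111110110
Gen 4 (rule 18): 0000000001
Gen 5 (rule 109): 1111111101
Gen 6 (rule 18): 0000000000
Gen 7 (rule 109): 1111111111
Gen 8 (rule 18): 0000000000
Gen 9 (rule 109): 1111111111
Gen 10 (rule 18): 0000000000
Gen 11 (rule 109): 1111111111
Gen 12 (rule 18): 0000000000
Gen 13 (rule 109): 1111111111
Gen 14 (rule 18): 0000000000
Gen 15 (rule 109): 1111111111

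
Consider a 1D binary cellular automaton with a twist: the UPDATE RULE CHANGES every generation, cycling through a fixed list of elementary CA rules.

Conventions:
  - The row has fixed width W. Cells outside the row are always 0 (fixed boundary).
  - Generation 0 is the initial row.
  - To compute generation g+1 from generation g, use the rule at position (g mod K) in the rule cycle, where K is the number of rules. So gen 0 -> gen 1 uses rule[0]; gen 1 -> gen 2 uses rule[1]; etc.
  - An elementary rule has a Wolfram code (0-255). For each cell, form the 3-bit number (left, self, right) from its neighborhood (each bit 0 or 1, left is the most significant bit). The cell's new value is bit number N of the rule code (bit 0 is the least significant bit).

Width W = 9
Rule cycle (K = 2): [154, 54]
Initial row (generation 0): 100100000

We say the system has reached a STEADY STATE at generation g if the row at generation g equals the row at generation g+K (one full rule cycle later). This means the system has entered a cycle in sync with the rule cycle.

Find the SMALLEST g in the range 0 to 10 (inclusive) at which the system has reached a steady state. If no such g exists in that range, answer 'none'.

Answer: none

Derivation:
Gen 0: 100100000
Gen 1 (rule 154): 011010000
Gen 2 (rule 54): 100111000
Gen 3 (rule 154): 011110100
Gen 4 (rule 54): 100001110
Gen 5 (rule 154): 010011101
Gen 6 (rule 54): 111100011
Gen 7 (rule 154): 111010110
Gen 8 (rule 54): 000111001
Gen 9 (rule 154): 001110110
Gen 10 (rule 54): 010001001
Gen 11 (rule 154): 101010110
Gen 12 (rule 54): 111111001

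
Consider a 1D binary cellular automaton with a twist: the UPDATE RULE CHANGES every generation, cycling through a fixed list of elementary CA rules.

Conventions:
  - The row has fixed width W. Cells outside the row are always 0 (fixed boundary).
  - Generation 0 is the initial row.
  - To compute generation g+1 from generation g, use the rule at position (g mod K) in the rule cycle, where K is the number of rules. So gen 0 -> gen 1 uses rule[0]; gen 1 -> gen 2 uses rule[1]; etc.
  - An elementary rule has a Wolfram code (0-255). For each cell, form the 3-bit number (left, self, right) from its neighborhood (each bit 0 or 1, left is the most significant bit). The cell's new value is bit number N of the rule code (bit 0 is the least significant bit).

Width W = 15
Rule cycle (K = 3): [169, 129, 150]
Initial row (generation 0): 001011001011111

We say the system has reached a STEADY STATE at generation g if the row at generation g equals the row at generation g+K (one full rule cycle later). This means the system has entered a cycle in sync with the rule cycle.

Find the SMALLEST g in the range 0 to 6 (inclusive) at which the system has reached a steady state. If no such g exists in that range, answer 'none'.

Answer: none

Derivation:
Gen 0: 001011001011111
Gen 1 (rule 169): 100110000111110
Gen 2 (rule 129): 000000110011100
Gen 3 (rule 150): 000001001101010
Gen 4 (rule 169): 111100001010100
Gen 5 (rule 129): 011001100000001
Gen 6 (rule 150): 100110010000011
Gen 7 (rule 169): 000100000111010
Gen 8 (rule 129): 110001110010000
Gen 9 (rule 150): 001010101111000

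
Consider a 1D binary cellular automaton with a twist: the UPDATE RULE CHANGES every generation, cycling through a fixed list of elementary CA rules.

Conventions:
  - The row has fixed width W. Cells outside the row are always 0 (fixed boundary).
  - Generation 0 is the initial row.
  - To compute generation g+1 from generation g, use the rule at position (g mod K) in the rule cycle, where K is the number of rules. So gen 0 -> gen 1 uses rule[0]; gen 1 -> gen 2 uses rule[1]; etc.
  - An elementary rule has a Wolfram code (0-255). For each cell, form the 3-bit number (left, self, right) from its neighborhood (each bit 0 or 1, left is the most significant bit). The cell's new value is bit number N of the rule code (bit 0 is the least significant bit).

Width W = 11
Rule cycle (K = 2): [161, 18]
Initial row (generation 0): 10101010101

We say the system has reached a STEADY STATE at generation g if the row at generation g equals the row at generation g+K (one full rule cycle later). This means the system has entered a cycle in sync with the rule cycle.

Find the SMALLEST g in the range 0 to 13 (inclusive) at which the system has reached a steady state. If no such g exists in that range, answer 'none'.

Answer: 9

Derivation:
Gen 0: 10101010101
Gen 1 (rule 161): 01010101010
Gen 2 (rule 18): 10000000001
Gen 3 (rule 161): 00111111100
Gen 4 (rule 18): 01000000010
Gen 5 (rule 161): 00011111000
Gen 6 (rule 18): 00100000100
Gen 7 (rule 161): 10001110001
Gen 8 (rule 18): 01010001010
Gen 9 (rule 161): 00100100100
Gen 10 (rule 18): 01011011010
Gen 11 (rule 161): 00100100100
Gen 12 (rule 18): 01011011010
Gen 13 (rule 161): 00100100100
Gen 14 (rule 18): 01011011010
Gen 15 (rule 161): 00100100100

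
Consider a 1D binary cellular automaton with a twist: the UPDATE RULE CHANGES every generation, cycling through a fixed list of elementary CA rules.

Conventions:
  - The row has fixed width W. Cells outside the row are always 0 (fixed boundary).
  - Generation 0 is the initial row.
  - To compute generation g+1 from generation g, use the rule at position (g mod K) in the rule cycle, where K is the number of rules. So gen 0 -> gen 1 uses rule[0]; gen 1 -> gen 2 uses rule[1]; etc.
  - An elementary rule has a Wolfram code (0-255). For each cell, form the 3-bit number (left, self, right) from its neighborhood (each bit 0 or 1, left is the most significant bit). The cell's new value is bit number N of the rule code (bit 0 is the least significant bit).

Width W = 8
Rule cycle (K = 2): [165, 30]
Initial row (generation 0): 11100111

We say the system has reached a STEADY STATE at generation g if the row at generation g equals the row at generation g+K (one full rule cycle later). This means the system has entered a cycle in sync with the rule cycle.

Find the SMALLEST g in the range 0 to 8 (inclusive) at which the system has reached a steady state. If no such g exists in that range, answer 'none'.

Gen 0: 11100111
Gen 1 (rule 165): 01000010
Gen 2 (rule 30): 11100111
Gen 3 (rule 165): 01000010
Gen 4 (rule 30): 11100111
Gen 5 (rule 165): 01000010
Gen 6 (rule 30): 11100111
Gen 7 (rule 165): 01000010
Gen 8 (rule 30): 11100111
Gen 9 (rule 165): 01000010
Gen 10 (rule 30): 11100111

Answer: 0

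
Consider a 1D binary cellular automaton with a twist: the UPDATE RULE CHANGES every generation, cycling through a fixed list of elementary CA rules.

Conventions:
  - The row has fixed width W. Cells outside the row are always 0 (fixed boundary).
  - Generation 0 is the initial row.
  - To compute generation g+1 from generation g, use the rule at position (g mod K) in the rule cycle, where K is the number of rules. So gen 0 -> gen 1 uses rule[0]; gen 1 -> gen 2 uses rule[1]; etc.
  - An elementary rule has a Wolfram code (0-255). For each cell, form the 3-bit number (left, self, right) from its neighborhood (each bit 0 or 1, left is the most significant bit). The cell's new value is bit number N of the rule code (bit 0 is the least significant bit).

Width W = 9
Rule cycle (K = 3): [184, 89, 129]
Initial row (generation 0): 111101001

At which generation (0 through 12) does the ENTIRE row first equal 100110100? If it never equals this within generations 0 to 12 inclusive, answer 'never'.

Answer: never

Derivation:
Gen 0: 111101001
Gen 1 (rule 184): 111010100
Gen 2 (rule 89): 101000011
Gen 3 (rule 129): 000011000
Gen 4 (rule 184): 000010100
Gen 5 (rule 89): 111000011
Gen 6 (rule 129): 010011000
Gen 7 (rule 184): 001010100
Gen 8 (rule 89): 100000011
Gen 9 (rule 129): 001111000
Gen 10 (rule 184): 001110100
Gen 11 (rule 89): 101010011
Gen 12 (rule 129): 000000000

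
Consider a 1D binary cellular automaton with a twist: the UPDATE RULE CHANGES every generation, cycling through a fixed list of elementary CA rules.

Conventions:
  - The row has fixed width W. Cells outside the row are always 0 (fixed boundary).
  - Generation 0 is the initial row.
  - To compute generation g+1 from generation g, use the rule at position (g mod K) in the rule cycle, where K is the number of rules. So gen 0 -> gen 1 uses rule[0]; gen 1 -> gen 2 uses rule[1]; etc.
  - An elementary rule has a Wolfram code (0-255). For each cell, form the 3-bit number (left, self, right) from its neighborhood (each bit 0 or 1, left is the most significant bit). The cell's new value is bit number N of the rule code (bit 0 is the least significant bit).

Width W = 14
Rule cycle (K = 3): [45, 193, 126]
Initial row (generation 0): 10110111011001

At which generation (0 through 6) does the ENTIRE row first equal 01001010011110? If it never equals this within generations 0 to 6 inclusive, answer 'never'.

Answer: never

Derivation:
Gen 0: 10110111011001
Gen 1 (rule 45): 11101100110001
Gen 2 (rule 193): 01100100010100
Gen 3 (rule 126): 11111110111110
Gen 4 (rule 45): 10000001100000
Gen 5 (rule 193): 00111100101111
Gen 6 (rule 126): 01100111111001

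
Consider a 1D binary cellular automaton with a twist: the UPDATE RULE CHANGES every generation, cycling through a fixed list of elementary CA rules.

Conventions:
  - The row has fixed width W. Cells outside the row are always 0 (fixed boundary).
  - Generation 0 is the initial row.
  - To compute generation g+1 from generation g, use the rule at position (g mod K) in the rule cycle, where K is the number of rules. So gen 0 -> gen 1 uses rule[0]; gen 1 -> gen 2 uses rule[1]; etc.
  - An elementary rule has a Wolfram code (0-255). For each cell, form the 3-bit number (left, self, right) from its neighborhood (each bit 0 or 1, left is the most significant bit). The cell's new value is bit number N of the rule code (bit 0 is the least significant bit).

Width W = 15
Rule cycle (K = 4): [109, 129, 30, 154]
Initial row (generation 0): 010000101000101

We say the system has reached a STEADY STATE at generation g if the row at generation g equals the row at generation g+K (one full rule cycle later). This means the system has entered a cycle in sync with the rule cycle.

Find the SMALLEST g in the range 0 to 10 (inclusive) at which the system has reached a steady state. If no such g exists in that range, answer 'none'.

Answer: none

Derivation:
Gen 0: 010000101000101
Gen 1 (rule 109): 010110111010111
Gen 2 (rule 129): 000000010000010
Gen 3 (rule 30): 000000111000111
Gen 4 (rule 154): 000001110101110
Gen 5 (rule 109): 111101011111010
Gen 6 (rule 129): 011000001110000
Gen 7 (rule 30): 110100011001000
Gen 8 (rule 154): 100010110110100
Gen 9 (rule 109): 101011111111101
Gen 10 (rule 129): 000001111111000
Gen 11 (rule 30): 000011000000100
Gen 12 (rule 154): 000110100001010
Gen 13 (rule 109): 110111101101110
Gen 14 (rule 129): 000011000000100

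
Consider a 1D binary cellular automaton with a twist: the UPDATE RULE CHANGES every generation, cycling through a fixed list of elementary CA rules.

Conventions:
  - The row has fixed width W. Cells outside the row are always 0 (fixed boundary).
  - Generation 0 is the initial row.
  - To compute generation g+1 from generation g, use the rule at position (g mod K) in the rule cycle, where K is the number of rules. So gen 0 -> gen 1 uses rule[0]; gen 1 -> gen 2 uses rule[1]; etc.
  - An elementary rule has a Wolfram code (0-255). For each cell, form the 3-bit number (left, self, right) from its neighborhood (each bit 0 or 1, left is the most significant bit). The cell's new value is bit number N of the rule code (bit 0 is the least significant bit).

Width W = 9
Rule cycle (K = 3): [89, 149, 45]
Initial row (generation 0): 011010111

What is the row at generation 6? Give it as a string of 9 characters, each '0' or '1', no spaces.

Gen 0: 011010111
Gen 1 (rule 89): 011000101
Gen 2 (rule 149): 000110101
Gen 3 (rule 45): 110101111
Gen 4 (rule 89): 110001001
Gen 5 (rule 149): 001101101
Gen 6 (rule 45): 101011011

Answer: 101011011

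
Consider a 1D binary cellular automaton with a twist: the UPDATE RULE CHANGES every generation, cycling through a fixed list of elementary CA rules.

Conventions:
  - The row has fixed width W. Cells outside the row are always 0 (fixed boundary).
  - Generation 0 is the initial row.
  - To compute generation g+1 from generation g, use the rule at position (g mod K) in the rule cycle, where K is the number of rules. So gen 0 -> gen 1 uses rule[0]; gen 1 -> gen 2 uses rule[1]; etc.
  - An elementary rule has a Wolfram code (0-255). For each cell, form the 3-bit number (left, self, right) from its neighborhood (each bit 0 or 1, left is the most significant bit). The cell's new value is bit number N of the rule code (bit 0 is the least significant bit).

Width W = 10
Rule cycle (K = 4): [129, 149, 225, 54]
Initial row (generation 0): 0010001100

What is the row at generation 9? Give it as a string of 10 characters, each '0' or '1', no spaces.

Answer: 0100001110

Derivation:
Gen 0: 0010001100
Gen 1 (rule 129): 1000100001
Gen 2 (rule 149): 1110111101
Gen 3 (rule 225): 0111011110
Gen 4 (rule 54): 1000100001
Gen 5 (rule 129): 0010001100
Gen 6 (rule 149): 1011100011
Gen 7 (rule 225): 0101101001
Gen 8 (rule 54): 1110011111
Gen 9 (rule 129): 0100001110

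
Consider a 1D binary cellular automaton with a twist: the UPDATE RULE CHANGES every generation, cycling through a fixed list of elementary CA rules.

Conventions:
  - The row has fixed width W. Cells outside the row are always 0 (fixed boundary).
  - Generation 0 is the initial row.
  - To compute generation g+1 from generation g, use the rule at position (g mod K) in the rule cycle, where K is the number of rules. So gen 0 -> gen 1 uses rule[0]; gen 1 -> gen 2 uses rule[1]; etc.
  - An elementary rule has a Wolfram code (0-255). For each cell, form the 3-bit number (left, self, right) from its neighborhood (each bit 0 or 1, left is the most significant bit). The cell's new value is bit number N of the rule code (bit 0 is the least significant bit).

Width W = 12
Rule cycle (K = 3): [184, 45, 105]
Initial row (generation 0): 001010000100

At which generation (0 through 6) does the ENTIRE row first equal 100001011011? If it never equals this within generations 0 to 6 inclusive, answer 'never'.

Answer: never

Derivation:
Gen 0: 001010000100
Gen 1 (rule 184): 000101000010
Gen 2 (rule 45): 110111011010
Gen 3 (rule 105): 111101111100
Gen 4 (rule 184): 111011111010
Gen 5 (rule 45): 100110000110
Gen 6 (rule 105): 000110110110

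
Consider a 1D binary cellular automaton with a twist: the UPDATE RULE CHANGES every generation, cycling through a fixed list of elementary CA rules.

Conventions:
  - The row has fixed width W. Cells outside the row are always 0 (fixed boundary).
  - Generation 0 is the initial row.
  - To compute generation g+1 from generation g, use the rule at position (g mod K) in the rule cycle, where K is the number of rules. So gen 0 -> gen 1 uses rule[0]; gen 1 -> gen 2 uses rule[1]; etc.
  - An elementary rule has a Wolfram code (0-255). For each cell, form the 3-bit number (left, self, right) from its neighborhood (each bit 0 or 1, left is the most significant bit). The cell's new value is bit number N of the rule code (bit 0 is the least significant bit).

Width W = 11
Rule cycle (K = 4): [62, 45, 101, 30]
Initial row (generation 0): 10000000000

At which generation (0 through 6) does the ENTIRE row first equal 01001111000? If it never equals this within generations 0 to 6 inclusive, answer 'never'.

Gen 0: 10000000000
Gen 1 (rule 62): 11000000000
Gen 2 (rule 45): 10011111111
Gen 3 (rule 101): 10000000001
Gen 4 (rule 30): 11000000011
Gen 5 (rule 62): 10100000110
Gen 6 (rule 45): 11101110100

Answer: never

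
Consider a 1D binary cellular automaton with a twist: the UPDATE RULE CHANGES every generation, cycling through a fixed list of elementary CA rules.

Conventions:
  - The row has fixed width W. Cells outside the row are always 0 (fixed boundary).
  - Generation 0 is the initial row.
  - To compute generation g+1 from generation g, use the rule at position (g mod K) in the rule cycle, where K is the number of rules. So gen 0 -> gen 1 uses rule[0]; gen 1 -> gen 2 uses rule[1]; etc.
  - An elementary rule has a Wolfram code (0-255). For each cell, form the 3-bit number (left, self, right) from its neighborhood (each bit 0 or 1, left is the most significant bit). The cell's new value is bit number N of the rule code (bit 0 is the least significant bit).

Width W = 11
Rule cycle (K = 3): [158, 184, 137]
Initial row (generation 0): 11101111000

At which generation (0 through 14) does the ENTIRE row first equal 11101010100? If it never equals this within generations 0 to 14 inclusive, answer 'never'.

Answer: 14

Derivation:
Gen 0: 11101111000
Gen 1 (rule 158): 11001110100
Gen 2 (rule 184): 10101101010
Gen 3 (rule 137): 00001000000
Gen 4 (rule 158): 00011100000
Gen 5 (rule 184): 00011010000
Gen 6 (rule 137): 11010000111
Gen 7 (rule 158): 10011001110
Gen 8 (rule 184): 01010101101
Gen 9 (rule 137): 00000001000
Gen 10 (rule 158): 00000011100
Gen 11 (rule 184): 00000011010
Gen 12 (rule 137): 11111010000
Gen 13 (rule 158): 11110011000
Gen 14 (rule 184): 11101010100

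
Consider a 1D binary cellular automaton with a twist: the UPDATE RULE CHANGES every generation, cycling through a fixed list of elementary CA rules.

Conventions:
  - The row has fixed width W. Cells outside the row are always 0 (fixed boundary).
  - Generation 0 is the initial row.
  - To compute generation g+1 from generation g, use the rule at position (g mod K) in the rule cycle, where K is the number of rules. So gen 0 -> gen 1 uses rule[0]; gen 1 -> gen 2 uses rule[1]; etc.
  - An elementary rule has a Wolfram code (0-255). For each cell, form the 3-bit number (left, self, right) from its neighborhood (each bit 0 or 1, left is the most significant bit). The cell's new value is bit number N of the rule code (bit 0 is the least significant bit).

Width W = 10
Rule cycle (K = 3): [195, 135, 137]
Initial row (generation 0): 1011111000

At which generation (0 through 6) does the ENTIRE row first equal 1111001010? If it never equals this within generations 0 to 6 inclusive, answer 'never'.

Answer: never

Derivation:
Gen 0: 1011111000
Gen 1 (rule 195): 0001111011
Gen 2 (rule 135): 1110110000
Gen 3 (rule 137): 1100100111
Gen 4 (rule 195): 0101001011
Gen 5 (rule 135): 1101011000
Gen 6 (rule 137): 1000010011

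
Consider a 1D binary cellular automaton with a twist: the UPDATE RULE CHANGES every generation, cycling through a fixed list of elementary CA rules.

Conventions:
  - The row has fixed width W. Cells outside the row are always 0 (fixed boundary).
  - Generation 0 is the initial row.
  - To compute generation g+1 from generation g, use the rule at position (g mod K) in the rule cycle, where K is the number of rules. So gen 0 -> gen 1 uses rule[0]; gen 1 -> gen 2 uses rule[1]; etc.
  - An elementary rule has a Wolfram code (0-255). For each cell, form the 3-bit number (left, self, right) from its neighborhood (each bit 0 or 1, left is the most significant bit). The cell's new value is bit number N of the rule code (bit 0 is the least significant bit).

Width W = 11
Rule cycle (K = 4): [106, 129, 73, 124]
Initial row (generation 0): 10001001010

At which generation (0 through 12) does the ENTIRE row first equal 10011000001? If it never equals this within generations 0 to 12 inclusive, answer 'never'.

Gen 0: 10001001010
Gen 1 (rule 106): 00010010100
Gen 2 (rule 129): 11000000001
Gen 3 (rule 73): 11011111100
Gen 4 (rule 124): 11110000110
Gen 5 (rule 106): 10010001110
Gen 6 (rule 129): 00000100100
Gen 7 (rule 73): 11110000001
Gen 8 (rule 124): 10011000001
Gen 9 (rule 106): 00111000010
Gen 10 (rule 129): 10010011000
Gen 11 (rule 73): 00000011011
Gen 12 (rule 124): 00000011111

Answer: 8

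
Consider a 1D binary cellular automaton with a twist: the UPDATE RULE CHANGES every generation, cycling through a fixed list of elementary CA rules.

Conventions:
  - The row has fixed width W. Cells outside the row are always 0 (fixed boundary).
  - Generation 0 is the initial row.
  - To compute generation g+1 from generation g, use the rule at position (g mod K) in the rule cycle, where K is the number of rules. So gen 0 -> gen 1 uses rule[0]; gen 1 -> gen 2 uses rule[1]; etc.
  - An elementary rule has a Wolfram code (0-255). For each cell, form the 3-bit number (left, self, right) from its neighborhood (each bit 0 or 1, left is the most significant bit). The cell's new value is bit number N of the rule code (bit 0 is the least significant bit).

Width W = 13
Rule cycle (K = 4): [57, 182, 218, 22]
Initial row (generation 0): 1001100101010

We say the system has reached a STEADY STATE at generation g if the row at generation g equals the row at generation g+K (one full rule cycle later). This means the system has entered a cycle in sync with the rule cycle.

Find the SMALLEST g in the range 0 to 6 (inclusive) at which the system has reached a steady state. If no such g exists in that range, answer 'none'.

Gen 0: 1001100101010
Gen 1 (rule 57): 0101010010101
Gen 2 (rule 182): 1111111111111
Gen 3 (rule 218): 1111111111111
Gen 4 (rule 22): 0000000000000
Gen 5 (rule 57): 1111111111111
Gen 6 (rule 182): 0111111111110
Gen 7 (rule 218): 1111111111111
Gen 8 (rule 22): 0000000000000
Gen 9 (rule 57): 1111111111111
Gen 10 (rule 182): 0111111111110

Answer: 3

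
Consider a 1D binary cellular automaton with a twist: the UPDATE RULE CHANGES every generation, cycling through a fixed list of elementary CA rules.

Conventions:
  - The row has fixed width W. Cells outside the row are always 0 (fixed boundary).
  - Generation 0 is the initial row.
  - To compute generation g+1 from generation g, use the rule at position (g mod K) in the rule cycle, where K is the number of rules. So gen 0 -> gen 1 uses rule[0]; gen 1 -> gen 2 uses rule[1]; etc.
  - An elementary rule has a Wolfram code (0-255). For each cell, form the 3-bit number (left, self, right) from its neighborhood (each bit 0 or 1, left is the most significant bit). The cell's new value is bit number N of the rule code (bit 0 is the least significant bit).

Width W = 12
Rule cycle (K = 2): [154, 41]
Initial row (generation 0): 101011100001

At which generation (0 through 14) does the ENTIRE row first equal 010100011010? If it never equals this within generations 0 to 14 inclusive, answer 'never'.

Answer: 11

Derivation:
Gen 0: 101011100001
Gen 1 (rule 154): 000011010010
Gen 2 (rule 41): 111010100000
Gen 3 (rule 154): 110000010000
Gen 4 (rule 41): 100111000111
Gen 5 (rule 154): 011110101110
Gen 6 (rule 41): 010001011000
Gen 7 (rule 154): 101010010100
Gen 8 (rule 41): 010100001001
Gen 9 (rule 154): 100010010110
Gen 10 (rule 41): 001000001100
Gen 11 (rule 154): 010100011010
Gen 12 (rule 41): 001001010100
Gen 13 (rule 154): 010110000010
Gen 14 (rule 41): 001100111000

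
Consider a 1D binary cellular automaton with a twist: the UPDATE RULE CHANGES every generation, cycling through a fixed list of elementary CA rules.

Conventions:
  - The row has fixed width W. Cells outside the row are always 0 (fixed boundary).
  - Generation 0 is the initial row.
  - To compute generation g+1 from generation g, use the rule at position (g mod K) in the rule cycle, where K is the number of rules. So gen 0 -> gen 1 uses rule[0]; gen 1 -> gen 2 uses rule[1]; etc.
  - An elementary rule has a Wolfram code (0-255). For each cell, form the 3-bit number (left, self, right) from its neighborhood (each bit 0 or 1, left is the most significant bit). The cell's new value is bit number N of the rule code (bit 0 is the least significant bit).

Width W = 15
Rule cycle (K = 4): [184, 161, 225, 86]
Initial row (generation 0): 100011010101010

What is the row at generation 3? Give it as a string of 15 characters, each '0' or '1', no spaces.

Gen 0: 100011010101010
Gen 1 (rule 184): 010010101010101
Gen 2 (rule 161): 000001010101010
Gen 3 (rule 225): 111100101010100

Answer: 111100101010100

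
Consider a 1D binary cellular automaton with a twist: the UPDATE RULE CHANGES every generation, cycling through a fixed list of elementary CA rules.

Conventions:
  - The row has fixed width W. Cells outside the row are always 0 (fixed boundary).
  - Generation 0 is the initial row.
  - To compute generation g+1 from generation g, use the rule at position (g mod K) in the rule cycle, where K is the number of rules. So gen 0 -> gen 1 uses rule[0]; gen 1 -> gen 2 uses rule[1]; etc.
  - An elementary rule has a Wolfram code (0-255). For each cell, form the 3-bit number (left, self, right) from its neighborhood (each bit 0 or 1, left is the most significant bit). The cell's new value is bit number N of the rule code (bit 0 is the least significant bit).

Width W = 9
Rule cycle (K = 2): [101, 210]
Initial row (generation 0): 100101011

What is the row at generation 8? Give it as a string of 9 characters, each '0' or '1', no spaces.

Gen 0: 100101011
Gen 1 (rule 101): 100111101
Gen 2 (rule 210): 011011100
Gen 3 (rule 101): 001100101
Gen 4 (rule 210): 010111000
Gen 5 (rule 101): 011001011
Gen 6 (rule 210): 101110001
Gen 7 (rule 101): 110010101
Gen 8 (rule 210): 011100000

Answer: 011100000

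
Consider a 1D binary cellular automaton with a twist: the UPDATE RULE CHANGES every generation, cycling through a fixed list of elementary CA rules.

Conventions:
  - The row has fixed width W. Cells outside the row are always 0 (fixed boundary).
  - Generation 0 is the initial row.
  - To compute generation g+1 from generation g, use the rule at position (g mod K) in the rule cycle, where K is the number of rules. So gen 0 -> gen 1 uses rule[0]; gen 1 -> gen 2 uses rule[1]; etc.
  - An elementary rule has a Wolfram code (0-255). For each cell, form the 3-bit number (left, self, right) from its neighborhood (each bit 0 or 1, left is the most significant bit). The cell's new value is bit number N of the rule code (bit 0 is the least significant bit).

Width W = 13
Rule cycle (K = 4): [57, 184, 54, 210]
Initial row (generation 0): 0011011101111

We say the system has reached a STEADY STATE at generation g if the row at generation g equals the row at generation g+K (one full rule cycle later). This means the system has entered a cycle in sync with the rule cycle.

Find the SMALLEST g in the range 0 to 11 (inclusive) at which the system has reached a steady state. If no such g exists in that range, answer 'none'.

Answer: none

Derivation:
Gen 0: 0011011101111
Gen 1 (rule 57): 1010110011000
Gen 2 (rule 184): 0101101010100
Gen 3 (rule 54): 1110011111110
Gen 4 (rule 210): 0111101111111
Gen 5 (rule 57): 0100011000000
Gen 6 (rule 184): 0010010100000
Gen 7 (rule 54): 0111111110000
Gen 8 (rule 210): 1011111111000
Gen 9 (rule 57): 0110000000111
Gen 10 (rule 184): 0101000000110
Gen 11 (rule 54): 1111100001001
Gen 12 (rule 210): 0111110010110
Gen 13 (rule 57): 0100001001101
Gen 14 (rule 184): 0010000101010
Gen 15 (rule 54): 0111001111111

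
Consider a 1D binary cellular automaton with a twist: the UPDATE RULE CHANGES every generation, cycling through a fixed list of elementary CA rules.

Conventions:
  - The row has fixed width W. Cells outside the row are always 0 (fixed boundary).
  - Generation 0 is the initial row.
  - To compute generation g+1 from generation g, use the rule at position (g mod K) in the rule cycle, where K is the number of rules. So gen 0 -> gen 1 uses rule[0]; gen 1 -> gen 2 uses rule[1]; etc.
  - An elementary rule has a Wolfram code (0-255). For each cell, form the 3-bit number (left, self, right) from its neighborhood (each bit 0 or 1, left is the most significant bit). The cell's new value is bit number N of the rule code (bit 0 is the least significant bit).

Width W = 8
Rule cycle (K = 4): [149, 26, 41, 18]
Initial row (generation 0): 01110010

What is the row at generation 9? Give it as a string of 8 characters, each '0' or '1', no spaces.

Answer: 01111011

Derivation:
Gen 0: 01110010
Gen 1 (rule 149): 00101011
Gen 2 (rule 26): 01000010
Gen 3 (rule 41): 00011000
Gen 4 (rule 18): 00100100
Gen 5 (rule 149): 10110111
Gen 6 (rule 26): 00100100
Gen 7 (rule 41): 10000001
Gen 8 (rule 18): 01000010
Gen 9 (rule 149): 01111011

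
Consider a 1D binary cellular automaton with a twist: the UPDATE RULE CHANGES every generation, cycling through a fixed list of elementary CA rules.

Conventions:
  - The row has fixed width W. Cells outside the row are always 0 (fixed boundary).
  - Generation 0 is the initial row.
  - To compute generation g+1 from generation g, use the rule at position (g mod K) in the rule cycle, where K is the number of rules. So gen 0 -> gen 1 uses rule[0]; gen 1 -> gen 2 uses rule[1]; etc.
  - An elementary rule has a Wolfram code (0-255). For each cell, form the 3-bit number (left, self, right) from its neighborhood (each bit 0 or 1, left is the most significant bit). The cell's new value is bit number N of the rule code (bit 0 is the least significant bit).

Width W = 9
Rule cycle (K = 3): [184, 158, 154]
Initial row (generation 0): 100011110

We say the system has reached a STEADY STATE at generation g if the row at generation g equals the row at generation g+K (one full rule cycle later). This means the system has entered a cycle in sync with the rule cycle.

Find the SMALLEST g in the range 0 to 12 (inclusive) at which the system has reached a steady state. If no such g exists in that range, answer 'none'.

Gen 0: 100011110
Gen 1 (rule 184): 010011101
Gen 2 (rule 158): 111111001
Gen 3 (rule 154): 111110110
Gen 4 (rule 184): 111101101
Gen 5 (rule 158): 111001001
Gen 6 (rule 154): 110110110
Gen 7 (rule 184): 101101101
Gen 8 (rule 158): 101001001
Gen 9 (rule 154): 000110110
Gen 10 (rule 184): 000101101
Gen 11 (rule 158): 001101001
Gen 12 (rule 154): 011000110
Gen 13 (rule 184): 010100101
Gen 14 (rule 158): 110111101
Gen 15 (rule 154): 100111000

Answer: none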